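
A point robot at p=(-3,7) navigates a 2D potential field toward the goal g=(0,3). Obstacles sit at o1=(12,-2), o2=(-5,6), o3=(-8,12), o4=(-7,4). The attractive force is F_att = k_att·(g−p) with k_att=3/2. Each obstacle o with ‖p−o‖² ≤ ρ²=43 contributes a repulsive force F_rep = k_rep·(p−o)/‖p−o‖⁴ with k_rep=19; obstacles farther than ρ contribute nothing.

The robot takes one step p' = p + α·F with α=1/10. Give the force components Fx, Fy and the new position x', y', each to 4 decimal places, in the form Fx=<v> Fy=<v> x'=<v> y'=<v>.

F_att = 3/2·(g−p) = 3/2·(3,-4) = (4.5000,-6.0000)
o1: d²=306 > ρ²=43 → inactive
o2: d²=5 ≤ ρ²=43; F_rep = 19·(2,1)/5² = (1.5200,0.7600)
o3: d²=50 > ρ²=43 → inactive
o4: d²=25 ≤ ρ²=43; F_rep = 19·(4,3)/25² = (0.1216,0.0912)
F = F_att + ΣF_rep = (6.1416,-5.1488)
p' = p + 1/10·F = (-2.3858,6.4851)

Fx=6.1416 Fy=-5.1488 x'=-2.3858 y'=6.4851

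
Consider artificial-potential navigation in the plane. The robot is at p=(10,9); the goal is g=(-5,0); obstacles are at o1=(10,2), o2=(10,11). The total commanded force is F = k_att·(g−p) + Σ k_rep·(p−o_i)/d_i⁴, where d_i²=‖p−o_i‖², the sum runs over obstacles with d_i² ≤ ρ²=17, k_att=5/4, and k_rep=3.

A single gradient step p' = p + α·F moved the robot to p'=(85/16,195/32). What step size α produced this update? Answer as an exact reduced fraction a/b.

F_att = 5/4·(g−p) = 5/4·(-15,-9) = (-18.7500,-11.2500)
o1: d²=49 > ρ²=17 → inactive
o2: d²=4 ≤ ρ²=17; F_rep = 3·(0,-2)/4² = (0.0000,-0.3750)
F = F_att + ΣF_rep = (-18.7500,-11.6250)
Δp = p'−p = (-4.6875,-2.9062); α = Δx/Fx = (-75/16) / (-75/4) = 1/4
check: Δy/Fy = (-93/32) / (-93/8) = 1/4 ✓

α = 1/4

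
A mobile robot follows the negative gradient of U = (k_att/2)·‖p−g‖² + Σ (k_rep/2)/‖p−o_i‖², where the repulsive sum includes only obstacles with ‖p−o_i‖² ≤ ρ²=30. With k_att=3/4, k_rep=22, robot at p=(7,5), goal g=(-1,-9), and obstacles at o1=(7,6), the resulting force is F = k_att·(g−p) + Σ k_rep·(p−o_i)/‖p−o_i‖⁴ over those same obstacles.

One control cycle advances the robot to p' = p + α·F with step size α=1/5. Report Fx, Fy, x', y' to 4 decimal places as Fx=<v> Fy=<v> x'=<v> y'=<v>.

F_att = 3/4·(g−p) = 3/4·(-8,-14) = (-6.0000,-10.5000)
o1: d²=1 ≤ ρ²=30; F_rep = 22·(0,-1)/1² = (0.0000,-22.0000)
F = F_att + ΣF_rep = (-6.0000,-32.5000)
p' = p + 1/5·F = (5.8000,-1.5000)

Fx=-6.0000 Fy=-32.5000 x'=5.8000 y'=-1.5000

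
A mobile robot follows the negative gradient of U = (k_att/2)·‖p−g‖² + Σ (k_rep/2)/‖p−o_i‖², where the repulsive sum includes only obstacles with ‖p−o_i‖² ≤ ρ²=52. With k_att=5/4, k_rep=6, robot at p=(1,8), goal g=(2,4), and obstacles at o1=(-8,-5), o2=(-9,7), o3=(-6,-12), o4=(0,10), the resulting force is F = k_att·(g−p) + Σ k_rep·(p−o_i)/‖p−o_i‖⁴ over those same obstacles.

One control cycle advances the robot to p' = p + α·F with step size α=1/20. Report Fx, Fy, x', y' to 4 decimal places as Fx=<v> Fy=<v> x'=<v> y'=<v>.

Fx=1.4900 Fy=-5.4800 x'=1.0745 y'=7.7260

F_att = 5/4·(g−p) = 5/4·(1,-4) = (1.2500,-5.0000)
o1: d²=250 > ρ²=52 → inactive
o2: d²=101 > ρ²=52 → inactive
o3: d²=449 > ρ²=52 → inactive
o4: d²=5 ≤ ρ²=52; F_rep = 6·(1,-2)/5² = (0.2400,-0.4800)
F = F_att + ΣF_rep = (1.4900,-5.4800)
p' = p + 1/20·F = (1.0745,7.7260)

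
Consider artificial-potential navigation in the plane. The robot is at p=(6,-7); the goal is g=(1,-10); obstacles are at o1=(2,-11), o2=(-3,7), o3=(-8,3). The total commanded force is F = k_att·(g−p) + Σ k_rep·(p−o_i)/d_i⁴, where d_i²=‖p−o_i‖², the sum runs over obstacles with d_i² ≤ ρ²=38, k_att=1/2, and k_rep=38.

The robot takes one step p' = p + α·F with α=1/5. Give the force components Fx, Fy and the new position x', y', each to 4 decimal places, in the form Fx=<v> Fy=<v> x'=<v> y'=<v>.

Fx=-2.3516 Fy=-1.3516 x'=5.5297 y'=-7.2703

F_att = 1/2·(g−p) = 1/2·(-5,-3) = (-2.5000,-1.5000)
o1: d²=32 ≤ ρ²=38; F_rep = 38·(4,4)/32² = (0.1484,0.1484)
o2: d²=277 > ρ²=38 → inactive
o3: d²=296 > ρ²=38 → inactive
F = F_att + ΣF_rep = (-2.3516,-1.3516)
p' = p + 1/5·F = (5.5297,-7.2703)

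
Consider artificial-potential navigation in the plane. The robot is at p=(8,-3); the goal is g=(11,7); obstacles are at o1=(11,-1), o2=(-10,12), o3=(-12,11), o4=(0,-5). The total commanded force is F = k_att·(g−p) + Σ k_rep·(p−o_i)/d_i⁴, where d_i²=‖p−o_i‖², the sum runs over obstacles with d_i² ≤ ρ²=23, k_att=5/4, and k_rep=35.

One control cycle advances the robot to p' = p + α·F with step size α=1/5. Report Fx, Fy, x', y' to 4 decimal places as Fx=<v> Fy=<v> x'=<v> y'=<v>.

F_att = 5/4·(g−p) = 5/4·(3,10) = (3.7500,12.5000)
o1: d²=13 ≤ ρ²=23; F_rep = 35·(-3,-2)/13² = (-0.6213,-0.4142)
o2: d²=549 > ρ²=23 → inactive
o3: d²=596 > ρ²=23 → inactive
o4: d²=68 > ρ²=23 → inactive
F = F_att + ΣF_rep = (3.1287,12.0858)
p' = p + 1/5·F = (8.6257,-0.5828)

Fx=3.1287 Fy=12.0858 x'=8.6257 y'=-0.5828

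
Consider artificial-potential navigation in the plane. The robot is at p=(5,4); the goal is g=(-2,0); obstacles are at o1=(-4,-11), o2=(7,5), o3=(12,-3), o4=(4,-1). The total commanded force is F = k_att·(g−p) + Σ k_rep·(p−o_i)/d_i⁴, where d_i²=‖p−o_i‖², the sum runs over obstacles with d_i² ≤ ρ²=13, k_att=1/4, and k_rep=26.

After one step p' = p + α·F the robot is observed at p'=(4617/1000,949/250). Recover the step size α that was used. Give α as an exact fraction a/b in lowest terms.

F_att = 1/4·(g−p) = 1/4·(-7,-4) = (-1.7500,-1.0000)
o1: d²=306 > ρ²=13 → inactive
o2: d²=5 ≤ ρ²=13; F_rep = 26·(-2,-1)/5² = (-2.0800,-1.0400)
o3: d²=98 > ρ²=13 → inactive
o4: d²=26 > ρ²=13 → inactive
F = F_att + ΣF_rep = (-3.8300,-2.0400)
Δp = p'−p = (-0.3830,-0.2040); α = Δx/Fx = (-383/1000) / (-383/100) = 1/10
check: Δy/Fy = (-51/250) / (-51/25) = 1/10 ✓

α = 1/10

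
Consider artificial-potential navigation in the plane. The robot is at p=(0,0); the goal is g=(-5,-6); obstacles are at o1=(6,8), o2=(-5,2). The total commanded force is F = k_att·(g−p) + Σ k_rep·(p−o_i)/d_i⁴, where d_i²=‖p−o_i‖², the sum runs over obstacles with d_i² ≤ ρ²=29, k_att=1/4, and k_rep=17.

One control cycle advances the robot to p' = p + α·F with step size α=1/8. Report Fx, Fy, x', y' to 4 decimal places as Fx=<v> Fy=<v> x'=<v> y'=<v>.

F_att = 1/4·(g−p) = 1/4·(-5,-6) = (-1.2500,-1.5000)
o1: d²=100 > ρ²=29 → inactive
o2: d²=29 ≤ ρ²=29; F_rep = 17·(5,-2)/29² = (0.1011,-0.0404)
F = F_att + ΣF_rep = (-1.1489,-1.5404)
p' = p + 1/8·F = (-0.1436,-0.1926)

Fx=-1.1489 Fy=-1.5404 x'=-0.1436 y'=-0.1926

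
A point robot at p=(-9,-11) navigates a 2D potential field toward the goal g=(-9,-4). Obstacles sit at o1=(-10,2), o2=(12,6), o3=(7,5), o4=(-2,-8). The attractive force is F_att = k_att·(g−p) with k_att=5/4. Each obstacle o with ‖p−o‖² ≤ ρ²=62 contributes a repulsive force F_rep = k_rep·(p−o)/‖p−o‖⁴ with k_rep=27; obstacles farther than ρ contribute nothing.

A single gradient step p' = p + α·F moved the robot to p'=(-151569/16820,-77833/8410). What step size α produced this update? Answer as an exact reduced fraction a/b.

F_att = 5/4·(g−p) = 5/4·(0,7) = (0.0000,8.7500)
o1: d²=170 > ρ²=62 → inactive
o2: d²=730 > ρ²=62 → inactive
o3: d²=512 > ρ²=62 → inactive
o4: d²=58 ≤ ρ²=62; F_rep = 27·(-7,-3)/58² = (-0.0562,-0.0241)
F = F_att + ΣF_rep = (-0.0562,8.7259)
Δp = p'−p = (-0.0112,1.7452); α = Δx/Fx = (-189/16820) / (-189/3364) = 1/5
check: Δy/Fy = (14677/8410) / (14677/1682) = 1/5 ✓

α = 1/5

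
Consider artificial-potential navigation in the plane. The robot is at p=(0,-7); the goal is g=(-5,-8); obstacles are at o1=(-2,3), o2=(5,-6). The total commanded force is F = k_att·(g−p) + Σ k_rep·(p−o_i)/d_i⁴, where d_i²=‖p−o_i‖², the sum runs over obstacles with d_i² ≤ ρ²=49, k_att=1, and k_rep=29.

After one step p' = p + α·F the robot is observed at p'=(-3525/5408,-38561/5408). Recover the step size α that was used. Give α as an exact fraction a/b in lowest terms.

α = 1/8

F_att = 1·(g−p) = 1·(-5,-1) = (-5.0000,-1.0000)
o1: d²=104 > ρ²=49 → inactive
o2: d²=26 ≤ ρ²=49; F_rep = 29·(-5,-1)/26² = (-0.2145,-0.0429)
F = F_att + ΣF_rep = (-5.2145,-1.0429)
Δp = p'−p = (-0.6518,-0.1304); α = Δx/Fx = (-3525/5408) / (-3525/676) = 1/8
check: Δy/Fy = (-705/5408) / (-705/676) = 1/8 ✓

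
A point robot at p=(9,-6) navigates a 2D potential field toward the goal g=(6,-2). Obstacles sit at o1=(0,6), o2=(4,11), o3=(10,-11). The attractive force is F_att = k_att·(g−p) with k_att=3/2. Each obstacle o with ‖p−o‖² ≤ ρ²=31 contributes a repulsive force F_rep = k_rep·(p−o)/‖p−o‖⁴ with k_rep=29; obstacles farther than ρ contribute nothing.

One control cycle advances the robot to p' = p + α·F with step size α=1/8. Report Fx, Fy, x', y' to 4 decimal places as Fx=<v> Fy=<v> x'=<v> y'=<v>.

F_att = 3/2·(g−p) = 3/2·(-3,4) = (-4.5000,6.0000)
o1: d²=225 > ρ²=31 → inactive
o2: d²=314 > ρ²=31 → inactive
o3: d²=26 ≤ ρ²=31; F_rep = 29·(-1,5)/26² = (-0.0429,0.2145)
F = F_att + ΣF_rep = (-4.5429,6.2145)
p' = p + 1/8·F = (8.4321,-5.2232)

Fx=-4.5429 Fy=6.2145 x'=8.4321 y'=-5.2232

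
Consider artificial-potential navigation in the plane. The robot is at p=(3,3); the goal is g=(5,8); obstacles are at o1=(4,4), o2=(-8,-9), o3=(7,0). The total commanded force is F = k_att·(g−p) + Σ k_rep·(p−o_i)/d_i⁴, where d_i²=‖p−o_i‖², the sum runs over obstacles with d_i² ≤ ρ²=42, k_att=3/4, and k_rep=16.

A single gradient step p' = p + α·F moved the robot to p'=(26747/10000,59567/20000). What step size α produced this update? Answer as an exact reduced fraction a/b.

α = 1/8

F_att = 3/4·(g−p) = 3/4·(2,5) = (1.5000,3.7500)
o1: d²=2 ≤ ρ²=42; F_rep = 16·(-1,-1)/2² = (-4.0000,-4.0000)
o2: d²=265 > ρ²=42 → inactive
o3: d²=25 ≤ ρ²=42; F_rep = 16·(-4,3)/25² = (-0.1024,0.0768)
F = F_att + ΣF_rep = (-2.6024,-0.1732)
Δp = p'−p = (-0.3253,-0.0216); α = Δx/Fx = (-3253/10000) / (-3253/1250) = 1/8
check: Δy/Fy = (-433/20000) / (-433/2500) = 1/8 ✓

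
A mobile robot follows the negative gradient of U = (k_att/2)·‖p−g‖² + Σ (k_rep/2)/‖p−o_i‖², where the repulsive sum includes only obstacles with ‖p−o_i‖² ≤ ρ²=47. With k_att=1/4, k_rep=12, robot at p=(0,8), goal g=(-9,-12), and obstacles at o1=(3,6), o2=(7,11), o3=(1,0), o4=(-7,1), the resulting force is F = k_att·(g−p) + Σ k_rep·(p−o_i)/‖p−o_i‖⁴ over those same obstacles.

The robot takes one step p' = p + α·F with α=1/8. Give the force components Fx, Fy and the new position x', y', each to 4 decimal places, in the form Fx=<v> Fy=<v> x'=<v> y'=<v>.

Fx=-2.4630 Fy=-4.8580 x'=-0.3079 y'=7.3928

F_att = 1/4·(g−p) = 1/4·(-9,-20) = (-2.2500,-5.0000)
o1: d²=13 ≤ ρ²=47; F_rep = 12·(-3,2)/13² = (-0.2130,0.1420)
o2: d²=58 > ρ²=47 → inactive
o3: d²=65 > ρ²=47 → inactive
o4: d²=98 > ρ²=47 → inactive
F = F_att + ΣF_rep = (-2.4630,-4.8580)
p' = p + 1/8·F = (-0.3079,7.3928)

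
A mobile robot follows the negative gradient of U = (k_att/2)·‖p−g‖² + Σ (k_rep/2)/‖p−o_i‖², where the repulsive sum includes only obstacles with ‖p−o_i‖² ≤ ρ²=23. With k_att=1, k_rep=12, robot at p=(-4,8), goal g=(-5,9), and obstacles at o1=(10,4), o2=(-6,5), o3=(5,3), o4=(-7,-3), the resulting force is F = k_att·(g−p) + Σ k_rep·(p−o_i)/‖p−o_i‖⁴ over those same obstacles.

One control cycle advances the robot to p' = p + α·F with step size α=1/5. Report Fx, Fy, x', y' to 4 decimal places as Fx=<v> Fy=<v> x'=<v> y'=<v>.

Fx=-0.8580 Fy=1.2130 x'=-4.1716 y'=8.2426

F_att = 1·(g−p) = 1·(-1,1) = (-1.0000,1.0000)
o1: d²=212 > ρ²=23 → inactive
o2: d²=13 ≤ ρ²=23; F_rep = 12·(2,3)/13² = (0.1420,0.2130)
o3: d²=106 > ρ²=23 → inactive
o4: d²=130 > ρ²=23 → inactive
F = F_att + ΣF_rep = (-0.8580,1.2130)
p' = p + 1/5·F = (-4.1716,8.2426)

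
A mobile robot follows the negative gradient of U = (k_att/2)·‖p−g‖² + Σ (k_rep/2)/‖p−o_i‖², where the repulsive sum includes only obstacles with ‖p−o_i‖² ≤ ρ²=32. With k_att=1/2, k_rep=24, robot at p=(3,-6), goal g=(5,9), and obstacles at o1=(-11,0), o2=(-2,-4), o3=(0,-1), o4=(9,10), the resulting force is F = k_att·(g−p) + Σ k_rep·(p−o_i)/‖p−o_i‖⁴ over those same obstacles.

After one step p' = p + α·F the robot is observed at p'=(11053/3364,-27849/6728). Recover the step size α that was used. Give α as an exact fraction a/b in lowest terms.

F_att = 1/2·(g−p) = 1/2·(2,15) = (1.0000,7.5000)
o1: d²=232 > ρ²=32 → inactive
o2: d²=29 ≤ ρ²=32; F_rep = 24·(5,-2)/29² = (0.1427,-0.0571)
o3: d²=34 > ρ²=32 → inactive
o4: d²=292 > ρ²=32 → inactive
F = F_att + ΣF_rep = (1.1427,7.4429)
Δp = p'−p = (0.2857,1.8607); α = Δx/Fx = (961/3364) / (961/841) = 1/4
check: Δy/Fy = (12519/6728) / (12519/1682) = 1/4 ✓

α = 1/4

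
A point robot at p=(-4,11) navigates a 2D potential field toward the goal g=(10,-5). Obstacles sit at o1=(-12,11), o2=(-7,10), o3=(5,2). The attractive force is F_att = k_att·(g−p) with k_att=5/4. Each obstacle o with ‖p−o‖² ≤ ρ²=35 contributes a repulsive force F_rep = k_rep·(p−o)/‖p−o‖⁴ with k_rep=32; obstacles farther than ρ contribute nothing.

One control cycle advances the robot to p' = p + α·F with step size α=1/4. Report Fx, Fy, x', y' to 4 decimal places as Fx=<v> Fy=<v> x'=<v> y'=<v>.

F_att = 5/4·(g−p) = 5/4·(14,-16) = (17.5000,-20.0000)
o1: d²=64 > ρ²=35 → inactive
o2: d²=10 ≤ ρ²=35; F_rep = 32·(3,1)/10² = (0.9600,0.3200)
o3: d²=162 > ρ²=35 → inactive
F = F_att + ΣF_rep = (18.4600,-19.6800)
p' = p + 1/4·F = (0.6150,6.0800)

Fx=18.4600 Fy=-19.6800 x'=0.6150 y'=6.0800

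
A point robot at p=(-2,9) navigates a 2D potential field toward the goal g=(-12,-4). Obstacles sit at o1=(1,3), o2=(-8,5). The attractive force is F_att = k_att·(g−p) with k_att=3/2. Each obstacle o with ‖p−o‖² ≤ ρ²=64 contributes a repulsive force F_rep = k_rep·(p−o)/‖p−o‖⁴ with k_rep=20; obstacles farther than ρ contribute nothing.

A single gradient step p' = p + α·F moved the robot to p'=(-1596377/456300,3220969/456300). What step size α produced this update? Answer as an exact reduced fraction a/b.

α = 1/10

F_att = 3/2·(g−p) = 3/2·(-10,-13) = (-15.0000,-19.5000)
o1: d²=45 ≤ ρ²=64; F_rep = 20·(-3,6)/45² = (-0.0296,0.0593)
o2: d²=52 ≤ ρ²=64; F_rep = 20·(6,4)/52² = (0.0444,0.0296)
F = F_att + ΣF_rep = (-14.9853,-19.4112)
Δp = p'−p = (-1.4985,-1.9411); α = Δx/Fx = (-683777/456300) / (-683777/45630) = 1/10
check: Δy/Fy = (-885731/456300) / (-885731/45630) = 1/10 ✓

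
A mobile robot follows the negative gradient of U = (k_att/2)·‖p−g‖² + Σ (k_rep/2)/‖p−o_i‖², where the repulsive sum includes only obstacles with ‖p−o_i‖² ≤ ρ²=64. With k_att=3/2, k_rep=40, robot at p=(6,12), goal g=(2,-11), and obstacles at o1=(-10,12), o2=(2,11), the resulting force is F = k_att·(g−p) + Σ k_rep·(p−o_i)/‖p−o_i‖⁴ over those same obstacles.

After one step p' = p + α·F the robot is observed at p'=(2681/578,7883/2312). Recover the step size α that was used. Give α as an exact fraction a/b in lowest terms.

F_att = 3/2·(g−p) = 3/2·(-4,-23) = (-6.0000,-34.5000)
o1: d²=256 > ρ²=64 → inactive
o2: d²=17 ≤ ρ²=64; F_rep = 40·(4,1)/17² = (0.5536,0.1384)
F = F_att + ΣF_rep = (-5.4464,-34.3616)
Δp = p'−p = (-1.3616,-8.5904); α = Δx/Fx = (-787/578) / (-1574/289) = 1/4
check: Δy/Fy = (-19861/2312) / (-19861/578) = 1/4 ✓

α = 1/4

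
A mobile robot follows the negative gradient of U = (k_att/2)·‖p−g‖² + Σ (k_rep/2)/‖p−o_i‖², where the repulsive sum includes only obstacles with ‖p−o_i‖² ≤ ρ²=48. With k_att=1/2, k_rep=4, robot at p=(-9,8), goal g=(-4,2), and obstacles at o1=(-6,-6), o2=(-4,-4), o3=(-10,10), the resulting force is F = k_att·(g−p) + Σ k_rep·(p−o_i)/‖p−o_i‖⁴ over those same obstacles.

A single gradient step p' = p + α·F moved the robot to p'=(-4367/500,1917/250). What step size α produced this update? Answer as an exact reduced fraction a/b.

α = 1/10

F_att = 1/2·(g−p) = 1/2·(5,-6) = (2.5000,-3.0000)
o1: d²=205 > ρ²=48 → inactive
o2: d²=169 > ρ²=48 → inactive
o3: d²=5 ≤ ρ²=48; F_rep = 4·(1,-2)/5² = (0.1600,-0.3200)
F = F_att + ΣF_rep = (2.6600,-3.3200)
Δp = p'−p = (0.2660,-0.3320); α = Δx/Fx = (133/500) / (133/50) = 1/10
check: Δy/Fy = (-83/250) / (-83/25) = 1/10 ✓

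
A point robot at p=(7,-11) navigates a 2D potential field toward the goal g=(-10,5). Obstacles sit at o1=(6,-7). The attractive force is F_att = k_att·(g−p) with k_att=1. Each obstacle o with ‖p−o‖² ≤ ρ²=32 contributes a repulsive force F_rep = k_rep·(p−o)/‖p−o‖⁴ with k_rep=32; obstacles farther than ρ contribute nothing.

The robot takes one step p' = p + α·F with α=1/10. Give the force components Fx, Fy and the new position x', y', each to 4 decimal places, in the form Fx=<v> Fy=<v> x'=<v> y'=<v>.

Fx=-16.8893 Fy=15.5571 x'=5.3111 y'=-9.4443

F_att = 1·(g−p) = 1·(-17,16) = (-17.0000,16.0000)
o1: d²=17 ≤ ρ²=32; F_rep = 32·(1,-4)/17² = (0.1107,-0.4429)
F = F_att + ΣF_rep = (-16.8893,15.5571)
p' = p + 1/10·F = (5.3111,-9.4443)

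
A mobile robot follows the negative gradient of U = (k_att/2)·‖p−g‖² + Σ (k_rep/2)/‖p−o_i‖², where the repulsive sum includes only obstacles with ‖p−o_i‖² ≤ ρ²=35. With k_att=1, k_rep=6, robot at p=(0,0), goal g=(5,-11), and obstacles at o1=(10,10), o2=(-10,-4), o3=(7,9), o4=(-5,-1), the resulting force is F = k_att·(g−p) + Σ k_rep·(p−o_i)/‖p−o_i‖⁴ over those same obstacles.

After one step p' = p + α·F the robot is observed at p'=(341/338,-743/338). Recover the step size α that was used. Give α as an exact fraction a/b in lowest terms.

α = 1/5

F_att = 1·(g−p) = 1·(5,-11) = (5.0000,-11.0000)
o1: d²=200 > ρ²=35 → inactive
o2: d²=116 > ρ²=35 → inactive
o3: d²=130 > ρ²=35 → inactive
o4: d²=26 ≤ ρ²=35; F_rep = 6·(5,1)/26² = (0.0444,0.0089)
F = F_att + ΣF_rep = (5.0444,-10.9911)
Δp = p'−p = (1.0089,-2.1982); α = Δx/Fx = (341/338) / (1705/338) = 1/5
check: Δy/Fy = (-743/338) / (-3715/338) = 1/5 ✓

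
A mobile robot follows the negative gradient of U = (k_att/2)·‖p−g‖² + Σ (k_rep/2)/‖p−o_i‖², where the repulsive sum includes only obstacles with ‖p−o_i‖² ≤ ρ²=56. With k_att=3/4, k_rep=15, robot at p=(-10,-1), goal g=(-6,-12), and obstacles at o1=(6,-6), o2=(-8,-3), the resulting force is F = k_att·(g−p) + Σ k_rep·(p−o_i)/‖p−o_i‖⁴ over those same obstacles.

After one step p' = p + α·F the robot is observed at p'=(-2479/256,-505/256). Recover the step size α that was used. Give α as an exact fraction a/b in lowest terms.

F_att = 3/4·(g−p) = 3/4·(4,-11) = (3.0000,-8.2500)
o1: d²=281 > ρ²=56 → inactive
o2: d²=8 ≤ ρ²=56; F_rep = 15·(-2,2)/8² = (-0.4688,0.4688)
F = F_att + ΣF_rep = (2.5312,-7.7812)
Δp = p'−p = (0.3164,-0.9727); α = Δx/Fx = (81/256) / (81/32) = 1/8
check: Δy/Fy = (-249/256) / (-249/32) = 1/8 ✓

α = 1/8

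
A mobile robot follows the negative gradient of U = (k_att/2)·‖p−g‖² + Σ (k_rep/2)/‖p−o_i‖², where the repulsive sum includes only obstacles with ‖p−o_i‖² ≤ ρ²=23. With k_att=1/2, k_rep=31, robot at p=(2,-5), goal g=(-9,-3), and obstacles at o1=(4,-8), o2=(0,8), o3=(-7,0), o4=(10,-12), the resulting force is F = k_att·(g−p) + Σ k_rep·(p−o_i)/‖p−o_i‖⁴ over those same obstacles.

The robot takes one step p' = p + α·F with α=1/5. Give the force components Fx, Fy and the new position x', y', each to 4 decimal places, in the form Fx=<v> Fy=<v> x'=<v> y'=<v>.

Fx=-5.8669 Fy=1.5503 x'=0.8266 y'=-4.6899

F_att = 1/2·(g−p) = 1/2·(-11,2) = (-5.5000,1.0000)
o1: d²=13 ≤ ρ²=23; F_rep = 31·(-2,3)/13² = (-0.3669,0.5503)
o2: d²=173 > ρ²=23 → inactive
o3: d²=106 > ρ²=23 → inactive
o4: d²=113 > ρ²=23 → inactive
F = F_att + ΣF_rep = (-5.8669,1.5503)
p' = p + 1/5·F = (0.8266,-4.6899)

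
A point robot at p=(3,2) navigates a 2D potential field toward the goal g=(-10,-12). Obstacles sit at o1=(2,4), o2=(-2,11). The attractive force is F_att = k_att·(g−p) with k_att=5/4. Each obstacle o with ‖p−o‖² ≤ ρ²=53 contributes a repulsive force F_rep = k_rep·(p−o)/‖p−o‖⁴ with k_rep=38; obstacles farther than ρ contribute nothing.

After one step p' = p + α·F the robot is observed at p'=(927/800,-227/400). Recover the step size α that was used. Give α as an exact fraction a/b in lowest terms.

F_att = 5/4·(g−p) = 5/4·(-13,-14) = (-16.2500,-17.5000)
o1: d²=5 ≤ ρ²=53; F_rep = 38·(1,-2)/5² = (1.5200,-3.0400)
o2: d²=106 > ρ²=53 → inactive
F = F_att + ΣF_rep = (-14.7300,-20.5400)
Δp = p'−p = (-1.8413,-2.5675); α = Δx/Fx = (-1473/800) / (-1473/100) = 1/8
check: Δy/Fy = (-1027/400) / (-1027/50) = 1/8 ✓

α = 1/8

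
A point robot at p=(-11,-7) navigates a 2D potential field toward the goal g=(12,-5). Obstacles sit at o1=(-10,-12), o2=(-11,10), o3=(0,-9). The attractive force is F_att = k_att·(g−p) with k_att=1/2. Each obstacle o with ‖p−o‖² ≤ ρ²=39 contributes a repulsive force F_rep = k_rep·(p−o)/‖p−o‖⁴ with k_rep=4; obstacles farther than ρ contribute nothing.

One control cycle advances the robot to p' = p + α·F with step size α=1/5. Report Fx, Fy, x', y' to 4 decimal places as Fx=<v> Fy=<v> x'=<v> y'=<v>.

F_att = 1/2·(g−p) = 1/2·(23,2) = (11.5000,1.0000)
o1: d²=26 ≤ ρ²=39; F_rep = 4·(-1,5)/26² = (-0.0059,0.0296)
o2: d²=289 > ρ²=39 → inactive
o3: d²=125 > ρ²=39 → inactive
F = F_att + ΣF_rep = (11.4941,1.0296)
p' = p + 1/5·F = (-8.7012,-6.7941)

Fx=11.4941 Fy=1.0296 x'=-8.7012 y'=-6.7941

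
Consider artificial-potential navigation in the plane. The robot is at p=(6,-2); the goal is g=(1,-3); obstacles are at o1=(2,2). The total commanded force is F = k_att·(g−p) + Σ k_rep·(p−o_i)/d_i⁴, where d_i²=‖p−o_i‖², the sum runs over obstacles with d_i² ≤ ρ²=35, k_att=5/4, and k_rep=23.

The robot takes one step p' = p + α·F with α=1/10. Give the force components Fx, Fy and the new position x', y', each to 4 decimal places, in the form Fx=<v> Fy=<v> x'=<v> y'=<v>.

F_att = 5/4·(g−p) = 5/4·(-5,-1) = (-6.2500,-1.2500)
o1: d²=32 ≤ ρ²=35; F_rep = 23·(4,-4)/32² = (0.0898,-0.0898)
F = F_att + ΣF_rep = (-6.1602,-1.3398)
p' = p + 1/10·F = (5.3840,-2.1340)

Fx=-6.1602 Fy=-1.3398 x'=5.3840 y'=-2.1340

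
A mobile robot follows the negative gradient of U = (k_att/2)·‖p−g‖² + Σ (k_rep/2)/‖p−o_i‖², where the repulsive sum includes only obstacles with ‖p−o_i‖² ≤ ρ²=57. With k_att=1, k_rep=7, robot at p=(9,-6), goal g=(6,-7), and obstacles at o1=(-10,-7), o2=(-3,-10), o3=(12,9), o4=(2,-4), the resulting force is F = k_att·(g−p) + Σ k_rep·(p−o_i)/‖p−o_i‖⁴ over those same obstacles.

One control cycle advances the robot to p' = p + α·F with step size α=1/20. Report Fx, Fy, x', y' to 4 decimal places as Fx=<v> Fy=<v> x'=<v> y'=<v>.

Fx=-2.9826 Fy=-1.0050 x'=8.8509 y'=-6.0502

F_att = 1·(g−p) = 1·(-3,-1) = (-3.0000,-1.0000)
o1: d²=362 > ρ²=57 → inactive
o2: d²=160 > ρ²=57 → inactive
o3: d²=234 > ρ²=57 → inactive
o4: d²=53 ≤ ρ²=57; F_rep = 7·(7,-2)/53² = (0.0174,-0.0050)
F = F_att + ΣF_rep = (-2.9826,-1.0050)
p' = p + 1/20·F = (8.8509,-6.0502)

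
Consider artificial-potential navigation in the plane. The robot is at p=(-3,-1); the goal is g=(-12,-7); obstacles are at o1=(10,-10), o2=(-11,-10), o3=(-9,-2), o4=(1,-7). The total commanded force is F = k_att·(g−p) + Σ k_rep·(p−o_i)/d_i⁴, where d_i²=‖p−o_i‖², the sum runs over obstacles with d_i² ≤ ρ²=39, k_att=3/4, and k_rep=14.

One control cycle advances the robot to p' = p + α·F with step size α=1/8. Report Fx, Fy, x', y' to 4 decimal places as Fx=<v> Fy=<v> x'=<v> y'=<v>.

Fx=-6.6886 Fy=-4.4898 x'=-3.8361 y'=-1.5612

F_att = 3/4·(g−p) = 3/4·(-9,-6) = (-6.7500,-4.5000)
o1: d²=250 > ρ²=39 → inactive
o2: d²=145 > ρ²=39 → inactive
o3: d²=37 ≤ ρ²=39; F_rep = 14·(6,1)/37² = (0.0614,0.0102)
o4: d²=52 > ρ²=39 → inactive
F = F_att + ΣF_rep = (-6.6886,-4.4898)
p' = p + 1/8·F = (-3.8361,-1.5612)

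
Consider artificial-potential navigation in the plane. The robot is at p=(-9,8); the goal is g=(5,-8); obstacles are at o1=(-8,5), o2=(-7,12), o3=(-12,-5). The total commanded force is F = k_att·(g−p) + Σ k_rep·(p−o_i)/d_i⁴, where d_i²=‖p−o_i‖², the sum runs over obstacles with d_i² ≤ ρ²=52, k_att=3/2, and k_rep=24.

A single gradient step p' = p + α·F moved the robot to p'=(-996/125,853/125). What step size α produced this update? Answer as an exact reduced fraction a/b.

F_att = 3/2·(g−p) = 3/2·(14,-16) = (21.0000,-24.0000)
o1: d²=10 ≤ ρ²=52; F_rep = 24·(-1,3)/10² = (-0.2400,0.7200)
o2: d²=20 ≤ ρ²=52; F_rep = 24·(-2,-4)/20² = (-0.1200,-0.2400)
o3: d²=178 > ρ²=52 → inactive
F = F_att + ΣF_rep = (20.6400,-23.5200)
Δp = p'−p = (1.0320,-1.1760); α = Δx/Fx = (129/125) / (516/25) = 1/20
check: Δy/Fy = (-147/125) / (-588/25) = 1/20 ✓

α = 1/20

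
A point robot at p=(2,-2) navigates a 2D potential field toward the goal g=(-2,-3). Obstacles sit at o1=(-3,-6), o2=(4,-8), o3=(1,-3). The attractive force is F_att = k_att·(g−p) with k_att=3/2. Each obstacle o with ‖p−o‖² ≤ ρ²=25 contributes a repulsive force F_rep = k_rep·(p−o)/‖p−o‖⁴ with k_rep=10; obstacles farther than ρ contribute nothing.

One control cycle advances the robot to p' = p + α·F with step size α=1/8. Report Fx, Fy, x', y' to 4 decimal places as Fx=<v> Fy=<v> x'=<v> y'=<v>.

Fx=-3.5000 Fy=1.0000 x'=1.5625 y'=-1.8750

F_att = 3/2·(g−p) = 3/2·(-4,-1) = (-6.0000,-1.5000)
o1: d²=41 > ρ²=25 → inactive
o2: d²=40 > ρ²=25 → inactive
o3: d²=2 ≤ ρ²=25; F_rep = 10·(1,1)/2² = (2.5000,2.5000)
F = F_att + ΣF_rep = (-3.5000,1.0000)
p' = p + 1/8·F = (1.5625,-1.8750)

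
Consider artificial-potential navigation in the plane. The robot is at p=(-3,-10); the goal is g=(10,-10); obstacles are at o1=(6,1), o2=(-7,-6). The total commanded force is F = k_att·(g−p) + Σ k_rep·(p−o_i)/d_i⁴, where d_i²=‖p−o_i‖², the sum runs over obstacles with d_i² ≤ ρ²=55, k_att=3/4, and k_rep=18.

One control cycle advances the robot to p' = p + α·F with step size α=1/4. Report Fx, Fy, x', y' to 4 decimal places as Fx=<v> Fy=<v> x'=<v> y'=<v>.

Fx=9.8203 Fy=-0.0703 x'=-0.5449 y'=-10.0176

F_att = 3/4·(g−p) = 3/4·(13,0) = (9.7500,0.0000)
o1: d²=202 > ρ²=55 → inactive
o2: d²=32 ≤ ρ²=55; F_rep = 18·(4,-4)/32² = (0.0703,-0.0703)
F = F_att + ΣF_rep = (9.8203,-0.0703)
p' = p + 1/4·F = (-0.5449,-10.0176)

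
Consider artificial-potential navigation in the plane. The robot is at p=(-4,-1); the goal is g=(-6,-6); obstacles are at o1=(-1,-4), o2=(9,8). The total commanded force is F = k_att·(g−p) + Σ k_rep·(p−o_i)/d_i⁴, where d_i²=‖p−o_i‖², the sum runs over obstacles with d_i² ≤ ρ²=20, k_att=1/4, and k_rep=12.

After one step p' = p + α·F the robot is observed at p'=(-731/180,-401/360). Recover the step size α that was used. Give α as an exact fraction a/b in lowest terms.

F_att = 1/4·(g−p) = 1/4·(-2,-5) = (-0.5000,-1.2500)
o1: d²=18 ≤ ρ²=20; F_rep = 12·(-3,3)/18² = (-0.1111,0.1111)
o2: d²=250 > ρ²=20 → inactive
F = F_att + ΣF_rep = (-0.6111,-1.1389)
Δp = p'−p = (-0.0611,-0.1139); α = Δx/Fx = (-11/180) / (-11/18) = 1/10
check: Δy/Fy = (-41/360) / (-41/36) = 1/10 ✓

α = 1/10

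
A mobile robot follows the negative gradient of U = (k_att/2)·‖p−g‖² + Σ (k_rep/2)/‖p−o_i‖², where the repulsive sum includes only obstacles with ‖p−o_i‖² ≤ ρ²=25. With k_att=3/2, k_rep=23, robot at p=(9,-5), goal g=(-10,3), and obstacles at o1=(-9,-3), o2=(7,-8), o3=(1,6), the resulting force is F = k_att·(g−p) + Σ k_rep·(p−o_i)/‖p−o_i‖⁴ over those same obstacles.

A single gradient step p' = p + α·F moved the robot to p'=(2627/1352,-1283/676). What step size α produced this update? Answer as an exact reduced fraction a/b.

F_att = 3/2·(g−p) = 3/2·(-19,8) = (-28.5000,12.0000)
o1: d²=328 > ρ²=25 → inactive
o2: d²=13 ≤ ρ²=25; F_rep = 23·(2,3)/13² = (0.2722,0.4083)
o3: d²=185 > ρ²=25 → inactive
F = F_att + ΣF_rep = (-28.2278,12.4083)
Δp = p'−p = (-7.0570,3.1021); α = Δx/Fx = (-9541/1352) / (-9541/338) = 1/4
check: Δy/Fy = (2097/676) / (2097/169) = 1/4 ✓

α = 1/4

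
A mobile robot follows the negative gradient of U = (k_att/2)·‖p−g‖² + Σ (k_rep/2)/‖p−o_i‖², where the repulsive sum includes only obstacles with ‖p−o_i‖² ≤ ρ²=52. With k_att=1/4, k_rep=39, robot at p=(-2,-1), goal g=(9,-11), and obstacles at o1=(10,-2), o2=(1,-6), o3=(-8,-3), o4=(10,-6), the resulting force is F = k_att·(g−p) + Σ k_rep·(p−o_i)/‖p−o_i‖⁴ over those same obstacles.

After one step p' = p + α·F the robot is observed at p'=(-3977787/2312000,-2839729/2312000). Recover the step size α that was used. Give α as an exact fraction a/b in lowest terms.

F_att = 1/4·(g−p) = 1/4·(11,-10) = (2.7500,-2.5000)
o1: d²=145 > ρ²=52 → inactive
o2: d²=34 ≤ ρ²=52; F_rep = 39·(-3,5)/34² = (-0.1012,0.1687)
o3: d²=40 ≤ ρ²=52; F_rep = 39·(6,2)/40² = (0.1462,0.0488)
o4: d²=169 > ρ²=52 → inactive
F = F_att + ΣF_rep = (2.7950,-2.2826)
Δp = p'−p = (0.2795,-0.2283); α = Δx/Fx = (646213/2312000) / (646213/231200) = 1/10
check: Δy/Fy = (-527729/2312000) / (-527729/231200) = 1/10 ✓

α = 1/10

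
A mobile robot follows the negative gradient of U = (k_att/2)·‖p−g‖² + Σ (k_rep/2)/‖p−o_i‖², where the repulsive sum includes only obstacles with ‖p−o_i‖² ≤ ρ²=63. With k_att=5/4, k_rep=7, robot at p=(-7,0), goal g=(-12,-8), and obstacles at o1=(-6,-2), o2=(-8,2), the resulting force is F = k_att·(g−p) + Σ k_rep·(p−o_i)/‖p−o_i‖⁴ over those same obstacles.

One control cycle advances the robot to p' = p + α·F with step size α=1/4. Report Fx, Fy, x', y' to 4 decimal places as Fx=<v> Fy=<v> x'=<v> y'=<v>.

F_att = 5/4·(g−p) = 5/4·(-5,-8) = (-6.2500,-10.0000)
o1: d²=5 ≤ ρ²=63; F_rep = 7·(-1,2)/5² = (-0.2800,0.5600)
o2: d²=5 ≤ ρ²=63; F_rep = 7·(1,-2)/5² = (0.2800,-0.5600)
F = F_att + ΣF_rep = (-6.2500,-10.0000)
p' = p + 1/4·F = (-8.5625,-2.5000)

Fx=-6.2500 Fy=-10.0000 x'=-8.5625 y'=-2.5000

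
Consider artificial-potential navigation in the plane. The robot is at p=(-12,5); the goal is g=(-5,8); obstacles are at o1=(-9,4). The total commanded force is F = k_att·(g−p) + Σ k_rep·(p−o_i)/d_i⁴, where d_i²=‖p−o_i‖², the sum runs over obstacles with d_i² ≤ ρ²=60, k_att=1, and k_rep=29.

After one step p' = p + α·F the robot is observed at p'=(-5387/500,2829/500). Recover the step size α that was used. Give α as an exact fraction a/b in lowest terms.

F_att = 1·(g−p) = 1·(7,3) = (7.0000,3.0000)
o1: d²=10 ≤ ρ²=60; F_rep = 29·(-3,1)/10² = (-0.8700,0.2900)
F = F_att + ΣF_rep = (6.1300,3.2900)
Δp = p'−p = (1.2260,0.6580); α = Δx/Fx = (613/500) / (613/100) = 1/5
check: Δy/Fy = (329/500) / (329/100) = 1/5 ✓

α = 1/5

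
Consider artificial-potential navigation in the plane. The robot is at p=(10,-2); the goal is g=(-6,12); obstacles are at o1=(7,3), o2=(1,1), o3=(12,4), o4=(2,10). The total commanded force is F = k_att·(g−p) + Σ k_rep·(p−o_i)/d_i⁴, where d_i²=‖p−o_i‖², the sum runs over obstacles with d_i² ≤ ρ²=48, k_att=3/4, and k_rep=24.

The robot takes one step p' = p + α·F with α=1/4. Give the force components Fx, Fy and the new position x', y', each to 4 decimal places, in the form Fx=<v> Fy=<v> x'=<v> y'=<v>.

F_att = 3/4·(g−p) = 3/4·(-16,14) = (-12.0000,10.5000)
o1: d²=34 ≤ ρ²=48; F_rep = 24·(3,-5)/34² = (0.0623,-0.1038)
o2: d²=90 > ρ²=48 → inactive
o3: d²=40 ≤ ρ²=48; F_rep = 24·(-2,-6)/40² = (-0.0300,-0.0900)
o4: d²=208 > ρ²=48 → inactive
F = F_att + ΣF_rep = (-11.9677,10.3062)
p' = p + 1/4·F = (7.0081,0.5765)

Fx=-11.9677 Fy=10.3062 x'=7.0081 y'=0.5765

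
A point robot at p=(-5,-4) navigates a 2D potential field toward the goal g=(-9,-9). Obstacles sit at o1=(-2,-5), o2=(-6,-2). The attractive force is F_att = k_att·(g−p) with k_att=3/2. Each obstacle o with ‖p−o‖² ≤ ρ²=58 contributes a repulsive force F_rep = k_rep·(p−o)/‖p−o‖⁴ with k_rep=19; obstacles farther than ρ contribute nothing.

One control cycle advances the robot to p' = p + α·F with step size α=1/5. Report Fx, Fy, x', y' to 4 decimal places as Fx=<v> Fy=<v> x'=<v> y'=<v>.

Fx=-5.8100 Fy=-8.8300 x'=-6.1620 y'=-5.7660

F_att = 3/2·(g−p) = 3/2·(-4,-5) = (-6.0000,-7.5000)
o1: d²=10 ≤ ρ²=58; F_rep = 19·(-3,1)/10² = (-0.5700,0.1900)
o2: d²=5 ≤ ρ²=58; F_rep = 19·(1,-2)/5² = (0.7600,-1.5200)
F = F_att + ΣF_rep = (-5.8100,-8.8300)
p' = p + 1/5·F = (-6.1620,-5.7660)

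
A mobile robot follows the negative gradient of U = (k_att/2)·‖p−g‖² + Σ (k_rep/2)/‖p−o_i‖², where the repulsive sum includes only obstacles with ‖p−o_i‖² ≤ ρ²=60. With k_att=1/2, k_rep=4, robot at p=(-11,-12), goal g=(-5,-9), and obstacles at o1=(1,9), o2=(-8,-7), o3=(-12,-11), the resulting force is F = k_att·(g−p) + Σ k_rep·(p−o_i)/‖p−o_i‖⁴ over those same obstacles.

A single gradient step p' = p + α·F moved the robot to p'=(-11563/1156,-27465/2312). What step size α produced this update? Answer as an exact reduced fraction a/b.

α = 1/4

F_att = 1/2·(g−p) = 1/2·(6,3) = (3.0000,1.5000)
o1: d²=585 > ρ²=60 → inactive
o2: d²=34 ≤ ρ²=60; F_rep = 4·(-3,-5)/34² = (-0.0104,-0.0173)
o3: d²=2 ≤ ρ²=60; F_rep = 4·(1,-1)/2² = (1.0000,-1.0000)
F = F_att + ΣF_rep = (3.9896,0.4827)
Δp = p'−p = (0.9974,0.1207); α = Δx/Fx = (1153/1156) / (1153/289) = 1/4
check: Δy/Fy = (279/2312) / (279/578) = 1/4 ✓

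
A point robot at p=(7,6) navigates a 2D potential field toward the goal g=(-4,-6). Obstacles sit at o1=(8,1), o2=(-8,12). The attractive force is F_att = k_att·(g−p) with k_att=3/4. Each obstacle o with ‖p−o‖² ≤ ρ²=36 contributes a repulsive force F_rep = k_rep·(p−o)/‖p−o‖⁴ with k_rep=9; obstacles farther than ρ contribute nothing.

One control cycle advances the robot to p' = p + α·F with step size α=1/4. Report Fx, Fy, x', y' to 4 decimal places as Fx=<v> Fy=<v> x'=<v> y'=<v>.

Fx=-8.2633 Fy=-8.9334 x'=4.9342 y'=3.7666

F_att = 3/4·(g−p) = 3/4·(-11,-12) = (-8.2500,-9.0000)
o1: d²=26 ≤ ρ²=36; F_rep = 9·(-1,5)/26² = (-0.0133,0.0666)
o2: d²=261 > ρ²=36 → inactive
F = F_att + ΣF_rep = (-8.2633,-8.9334)
p' = p + 1/4·F = (4.9342,3.7666)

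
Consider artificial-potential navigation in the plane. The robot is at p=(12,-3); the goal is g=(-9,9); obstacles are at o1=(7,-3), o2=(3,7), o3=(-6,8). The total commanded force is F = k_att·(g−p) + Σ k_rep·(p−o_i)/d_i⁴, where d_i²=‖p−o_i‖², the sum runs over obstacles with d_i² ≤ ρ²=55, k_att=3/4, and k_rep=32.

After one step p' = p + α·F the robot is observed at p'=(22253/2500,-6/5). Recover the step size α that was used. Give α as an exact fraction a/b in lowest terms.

F_att = 3/4·(g−p) = 3/4·(-21,12) = (-15.7500,9.0000)
o1: d²=25 ≤ ρ²=55; F_rep = 32·(5,0)/25² = (0.2560,0.0000)
o2: d²=181 > ρ²=55 → inactive
o3: d²=445 > ρ²=55 → inactive
F = F_att + ΣF_rep = (-15.4940,9.0000)
Δp = p'−p = (-3.0988,1.8000); α = Δx/Fx = (-7747/2500) / (-7747/500) = 1/5
check: Δy/Fy = (9/5) / (9) = 1/5 ✓

α = 1/5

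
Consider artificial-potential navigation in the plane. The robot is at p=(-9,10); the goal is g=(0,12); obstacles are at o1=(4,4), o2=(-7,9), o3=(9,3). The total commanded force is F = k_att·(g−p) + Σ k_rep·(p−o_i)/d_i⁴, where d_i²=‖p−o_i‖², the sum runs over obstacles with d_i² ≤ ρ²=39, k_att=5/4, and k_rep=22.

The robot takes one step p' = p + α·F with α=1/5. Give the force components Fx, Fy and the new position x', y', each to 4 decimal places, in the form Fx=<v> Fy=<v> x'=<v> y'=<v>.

Fx=9.4900 Fy=3.3800 x'=-7.1020 y'=10.6760

F_att = 5/4·(g−p) = 5/4·(9,2) = (11.2500,2.5000)
o1: d²=205 > ρ²=39 → inactive
o2: d²=5 ≤ ρ²=39; F_rep = 22·(-2,1)/5² = (-1.7600,0.8800)
o3: d²=373 > ρ²=39 → inactive
F = F_att + ΣF_rep = (9.4900,3.3800)
p' = p + 1/5·F = (-7.1020,10.6760)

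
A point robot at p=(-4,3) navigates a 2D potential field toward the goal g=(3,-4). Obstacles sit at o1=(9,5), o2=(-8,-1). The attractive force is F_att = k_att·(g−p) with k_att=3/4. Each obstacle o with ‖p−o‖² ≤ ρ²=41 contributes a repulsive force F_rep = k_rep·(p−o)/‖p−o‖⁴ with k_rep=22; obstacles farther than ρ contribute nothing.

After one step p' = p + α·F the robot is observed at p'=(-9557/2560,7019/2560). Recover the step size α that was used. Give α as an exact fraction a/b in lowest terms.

F_att = 3/4·(g−p) = 3/4·(7,-7) = (5.2500,-5.2500)
o1: d²=173 > ρ²=41 → inactive
o2: d²=32 ≤ ρ²=41; F_rep = 22·(4,4)/32² = (0.0859,0.0859)
F = F_att + ΣF_rep = (5.3359,-5.1641)
Δp = p'−p = (0.2668,-0.2582); α = Δx/Fx = (683/2560) / (683/128) = 1/20
check: Δy/Fy = (-661/2560) / (-661/128) = 1/20 ✓

α = 1/20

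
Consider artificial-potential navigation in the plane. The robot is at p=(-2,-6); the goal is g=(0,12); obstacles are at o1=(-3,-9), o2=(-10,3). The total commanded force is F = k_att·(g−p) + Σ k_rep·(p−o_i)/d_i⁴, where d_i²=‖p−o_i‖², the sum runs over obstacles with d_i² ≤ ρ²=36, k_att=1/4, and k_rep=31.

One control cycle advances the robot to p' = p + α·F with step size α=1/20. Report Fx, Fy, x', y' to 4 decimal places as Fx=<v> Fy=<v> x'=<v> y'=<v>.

Fx=0.8100 Fy=5.4300 x'=-1.9595 y'=-5.7285

F_att = 1/4·(g−p) = 1/4·(2,18) = (0.5000,4.5000)
o1: d²=10 ≤ ρ²=36; F_rep = 31·(1,3)/10² = (0.3100,0.9300)
o2: d²=145 > ρ²=36 → inactive
F = F_att + ΣF_rep = (0.8100,5.4300)
p' = p + 1/20·F = (-1.9595,-5.7285)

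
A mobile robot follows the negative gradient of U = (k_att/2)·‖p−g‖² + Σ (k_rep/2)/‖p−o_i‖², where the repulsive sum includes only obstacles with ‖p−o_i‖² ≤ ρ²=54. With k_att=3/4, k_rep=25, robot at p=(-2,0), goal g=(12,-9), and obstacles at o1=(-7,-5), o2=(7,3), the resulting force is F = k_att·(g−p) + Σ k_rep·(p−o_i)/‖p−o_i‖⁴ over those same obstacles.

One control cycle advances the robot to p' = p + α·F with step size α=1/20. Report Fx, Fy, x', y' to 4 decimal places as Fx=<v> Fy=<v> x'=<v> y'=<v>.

F_att = 3/4·(g−p) = 3/4·(14,-9) = (10.5000,-6.7500)
o1: d²=50 ≤ ρ²=54; F_rep = 25·(5,5)/50² = (0.0500,0.0500)
o2: d²=90 > ρ²=54 → inactive
F = F_att + ΣF_rep = (10.5500,-6.7000)
p' = p + 1/20·F = (-1.4725,-0.3350)

Fx=10.5500 Fy=-6.7000 x'=-1.4725 y'=-0.3350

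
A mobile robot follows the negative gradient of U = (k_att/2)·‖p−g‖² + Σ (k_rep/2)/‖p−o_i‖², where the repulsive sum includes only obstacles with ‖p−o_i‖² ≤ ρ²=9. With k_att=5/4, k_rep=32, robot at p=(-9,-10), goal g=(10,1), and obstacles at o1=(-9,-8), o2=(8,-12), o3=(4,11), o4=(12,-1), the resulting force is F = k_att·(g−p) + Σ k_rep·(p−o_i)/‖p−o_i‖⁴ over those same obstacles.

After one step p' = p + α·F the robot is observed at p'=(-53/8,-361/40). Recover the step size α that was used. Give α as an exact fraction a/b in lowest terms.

F_att = 5/4·(g−p) = 5/4·(19,11) = (23.7500,13.7500)
o1: d²=4 ≤ ρ²=9; F_rep = 32·(0,-2)/4² = (0.0000,-4.0000)
o2: d²=293 > ρ²=9 → inactive
o3: d²=610 > ρ²=9 → inactive
o4: d²=522 > ρ²=9 → inactive
F = F_att + ΣF_rep = (23.7500,9.7500)
Δp = p'−p = (2.3750,0.9750); α = Δx/Fx = (19/8) / (95/4) = 1/10
check: Δy/Fy = (39/40) / (39/4) = 1/10 ✓

α = 1/10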